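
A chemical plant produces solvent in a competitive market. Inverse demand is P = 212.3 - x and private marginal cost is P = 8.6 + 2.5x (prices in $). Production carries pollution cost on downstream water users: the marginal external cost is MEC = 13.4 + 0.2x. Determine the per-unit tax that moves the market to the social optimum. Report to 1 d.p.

Social marginal cost = private MC + MEC = 22.0 + 2.7x.
Set SMC = demand: 22.0 + 2.7x = 212.3 - x → x* = 51.4324.
The Pigouvian tax equals MEC at x*: 13.4 + 0.2×51.4324 = 23.6865.

tax = $23.7 per unit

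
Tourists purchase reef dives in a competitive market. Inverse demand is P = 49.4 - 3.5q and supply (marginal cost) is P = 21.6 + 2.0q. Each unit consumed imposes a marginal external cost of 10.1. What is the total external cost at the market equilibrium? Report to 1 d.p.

51.1

Market equilibrium (private): 21.6 + 2.0q = 49.4 - 3.5q → q_m = 5.0545.
Total external cost = MEC × q_m = 10.1 × 5.0545 = 51.0505.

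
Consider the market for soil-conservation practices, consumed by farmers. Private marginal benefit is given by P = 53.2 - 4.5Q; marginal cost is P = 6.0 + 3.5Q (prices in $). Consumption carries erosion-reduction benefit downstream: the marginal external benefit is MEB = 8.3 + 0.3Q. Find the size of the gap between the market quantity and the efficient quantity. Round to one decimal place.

1.3 units

Market equilibrium (private): 6.0 + 3.5Q = 53.2 - 4.5Q → Q_m = 5.9000.
Social marginal benefit = demand + MEB = 61.5 - 4.2Q.
Set SMB = MC: 61.5 - 4.2Q = 6.0 + 3.5Q → Q* = 7.2078.
Gap = |5.9000 − 7.2078| = 1.3078.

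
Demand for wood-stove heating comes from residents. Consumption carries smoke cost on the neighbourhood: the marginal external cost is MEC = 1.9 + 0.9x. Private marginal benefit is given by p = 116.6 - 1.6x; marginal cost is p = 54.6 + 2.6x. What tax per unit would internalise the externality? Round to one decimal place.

Social marginal benefit = demand − MEC = 114.7 - 2.5x.
Set SMB = MC: 114.7 - 2.5x = 54.6 + 2.6x → x* = 11.7843.
The Pigouvian tax equals MEC at x*: 1.9 + 0.9×11.7843 = 12.5059.

tax = 12.5 per unit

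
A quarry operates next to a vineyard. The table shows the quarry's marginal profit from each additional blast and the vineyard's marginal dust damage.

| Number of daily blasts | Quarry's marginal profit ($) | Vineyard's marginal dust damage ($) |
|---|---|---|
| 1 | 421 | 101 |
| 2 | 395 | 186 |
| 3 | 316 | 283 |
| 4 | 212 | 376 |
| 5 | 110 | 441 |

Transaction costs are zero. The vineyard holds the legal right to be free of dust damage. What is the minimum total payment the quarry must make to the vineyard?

$570

Efficient level: marginal profit ≥ marginal dust damage through level 3, so k* = 3.
With the vineyard holding the right, the quarry must at least compensate total damage at k*: 101 + 186 + 283 = 570.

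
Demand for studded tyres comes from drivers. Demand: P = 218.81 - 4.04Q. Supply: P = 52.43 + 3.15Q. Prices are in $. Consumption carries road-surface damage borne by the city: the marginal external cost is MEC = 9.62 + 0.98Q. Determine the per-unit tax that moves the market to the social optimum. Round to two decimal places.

tax = $28.42 per unit

Social marginal benefit = demand − MEC = 209.19 - 5.02Q.
Set SMB = MC: 209.19 - 5.02Q = 52.43 + 3.15Q → Q* = 19.1873.
The Pigouvian tax equals MEC at Q*: 9.62 + 0.98×19.1873 = 28.4236.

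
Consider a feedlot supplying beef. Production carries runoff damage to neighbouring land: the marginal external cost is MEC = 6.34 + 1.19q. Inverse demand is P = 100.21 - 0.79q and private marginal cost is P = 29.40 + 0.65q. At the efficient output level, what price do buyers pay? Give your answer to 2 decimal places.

P = 80.84

Social marginal cost = private MC + MEC = 35.74 + 1.84q.
Set SMC = demand: 35.74 + 1.84q = 100.21 - 0.79q → q* = 24.5133.
Consumer price on the demand curve at q*: 100.21 − 0.79×24.5133 = 80.8445.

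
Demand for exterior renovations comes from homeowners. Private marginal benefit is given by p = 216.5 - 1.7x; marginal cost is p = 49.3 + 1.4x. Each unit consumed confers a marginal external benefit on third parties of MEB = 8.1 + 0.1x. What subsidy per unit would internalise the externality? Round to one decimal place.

Social marginal benefit = demand + MEB = 224.6 - 1.6x.
Set SMB = MC: 224.6 - 1.6x = 49.3 + 1.4x → x* = 58.4333.
The Pigouvian subsidy equals MEB at x*: 8.1 + 0.1×58.4333 = 13.9433.

subsidy = 13.9 per unit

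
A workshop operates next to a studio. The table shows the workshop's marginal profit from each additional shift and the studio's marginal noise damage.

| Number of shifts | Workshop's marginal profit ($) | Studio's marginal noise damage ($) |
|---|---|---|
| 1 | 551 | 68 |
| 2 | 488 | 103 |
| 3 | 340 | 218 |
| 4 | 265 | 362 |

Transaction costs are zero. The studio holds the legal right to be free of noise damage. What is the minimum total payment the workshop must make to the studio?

Efficient level: marginal profit ≥ marginal noise damage through level 3, so k* = 3.
With the studio holding the right, the workshop must at least compensate total damage at k*: 68 + 103 + 218 = 389.

$389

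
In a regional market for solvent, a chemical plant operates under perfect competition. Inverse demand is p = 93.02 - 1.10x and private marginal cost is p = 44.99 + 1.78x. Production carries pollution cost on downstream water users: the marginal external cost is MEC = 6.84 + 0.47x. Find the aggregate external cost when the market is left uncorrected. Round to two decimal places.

179.43

Market equilibrium (private): 44.99 + 1.78x = 93.02 - 1.10x → x_m = 16.6771.
Total external cost = ∫₀^{x_m} (6.84 + 0.47x) dx = 6.84×16.6771 + ½×0.47×16.6771² = 179.4309.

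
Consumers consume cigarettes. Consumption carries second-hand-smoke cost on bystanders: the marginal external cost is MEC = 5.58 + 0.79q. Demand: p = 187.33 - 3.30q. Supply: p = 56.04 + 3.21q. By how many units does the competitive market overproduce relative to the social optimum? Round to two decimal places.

Market equilibrium (private): 56.04 + 3.21q = 187.33 - 3.30q → q_m = 20.1674.
Social marginal benefit = demand − MEC = 181.75 - 4.09q.
Set SMB = MC: 181.75 - 4.09q = 56.04 + 3.21q → q* = 17.2205.
Gap = |20.1674 − 17.2205| = 2.9469.

2.95 units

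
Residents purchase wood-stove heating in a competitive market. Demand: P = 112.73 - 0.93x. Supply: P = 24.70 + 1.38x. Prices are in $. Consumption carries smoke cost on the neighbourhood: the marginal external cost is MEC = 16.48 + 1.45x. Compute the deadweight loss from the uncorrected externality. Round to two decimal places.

Market equilibrium (private): 24.70 + 1.38x = 112.73 - 0.93x → x_m = 38.1082.
Social marginal benefit = demand − MEC = 96.25 - 2.38x.
Set SMB = MC: 96.25 - 2.38x = 24.70 + 1.38x → x* = 19.0293.
The loss is the area between SMB and MC from x* to x_m; with linear curves that's a triangle of height MEC(x_m).
DWL = ½ × 19.0789 × 71.7369 = 684.3306.

DWL = $684.33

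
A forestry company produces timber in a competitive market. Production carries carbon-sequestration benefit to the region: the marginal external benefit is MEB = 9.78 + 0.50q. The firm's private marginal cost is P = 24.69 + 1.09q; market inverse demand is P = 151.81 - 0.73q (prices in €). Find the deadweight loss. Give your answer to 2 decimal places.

DWL = €756.96

Market equilibrium (private): 24.69 + 1.09q = 151.81 - 0.73q → q_m = 69.8462.
Social marginal cost = private MC − MEB = 14.91 + 0.59q.
Set SMC = demand: 14.91 + 0.59q = 151.81 - 0.73q → q* = 103.7121.
Height of the DWL triangle at q_m is demand(q_m) − SMC(q_m) = MEB(q_m) = 44.7031.
DWL = ½ × 33.8659 × 44.7031 = 756.9554.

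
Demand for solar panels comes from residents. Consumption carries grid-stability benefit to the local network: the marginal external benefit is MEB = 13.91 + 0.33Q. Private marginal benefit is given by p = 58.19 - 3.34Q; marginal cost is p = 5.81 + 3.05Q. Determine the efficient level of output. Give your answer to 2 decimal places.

Social marginal benefit = demand + MEB = 72.10 - 3.01Q.
Set SMB = MC: 72.10 - 3.01Q = 5.81 + 3.05Q → Q* = 10.9389.

Q* = 10.94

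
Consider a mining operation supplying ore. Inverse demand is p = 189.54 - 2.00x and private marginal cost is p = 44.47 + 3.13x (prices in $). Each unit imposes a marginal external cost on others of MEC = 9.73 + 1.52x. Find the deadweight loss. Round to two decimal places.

DWL = $208.93

Market equilibrium (private): 44.47 + 3.13x = 189.54 - 2.00x → x_m = 28.2788.
Social marginal cost = private MC + MEC = 54.20 + 4.65x.
Set SMC = demand: 54.20 + 4.65x = 189.54 - 2.00x → x* = 20.3519.
The loss is the area between SMC and demand from x* to x_m; with linear curves that's a triangle of height MEC(x_m).
DWL = ½ × 7.9269 × 52.7137 = 208.9281.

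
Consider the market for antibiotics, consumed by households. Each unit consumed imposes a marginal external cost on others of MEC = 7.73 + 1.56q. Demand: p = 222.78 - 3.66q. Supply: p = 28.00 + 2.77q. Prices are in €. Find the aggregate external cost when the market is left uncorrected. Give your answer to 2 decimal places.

Market equilibrium (private): 28.00 + 2.77q = 222.78 - 3.66q → q_m = 30.2924.
Total external cost = ∫₀^{q_m} (7.73 + 1.56q) dq = 7.73×30.2924 + ½×1.56×30.2924² = 949.9113.

€949.91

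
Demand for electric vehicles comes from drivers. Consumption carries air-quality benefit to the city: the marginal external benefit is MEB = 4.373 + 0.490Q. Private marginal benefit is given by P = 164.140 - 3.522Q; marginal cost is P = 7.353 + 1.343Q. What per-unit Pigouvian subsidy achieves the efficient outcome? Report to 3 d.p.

subsidy = 22.423 per unit

Social marginal benefit = demand + MEB = 168.513 - 3.032Q.
Set SMB = MC: 168.513 - 3.032Q = 7.353 + 1.343Q → Q* = 36.8366.
The Pigouvian subsidy equals MEB at Q*: 4.373 + 0.490×36.8366 = 22.4229.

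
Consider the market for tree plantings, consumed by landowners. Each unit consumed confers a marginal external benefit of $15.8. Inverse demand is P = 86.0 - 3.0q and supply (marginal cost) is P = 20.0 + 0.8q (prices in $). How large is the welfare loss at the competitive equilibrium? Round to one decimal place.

Market equilibrium (private): 20.0 + 0.8q = 86.0 - 3.0q → q_m = 17.3684.
Social marginal benefit = demand + MEB = 101.8 - 3.0q.
Set SMB = MC: 101.8 - 3.0q = 20.0 + 0.8q → q* = 21.5263.
Height of the DWL triangle at q_m is SMB(q_m) − MC(q_m) = MEB(q_m) = 15.8000.
DWL = ½ × 4.1579 × 15.8000 = 32.8474.

DWL = $32.8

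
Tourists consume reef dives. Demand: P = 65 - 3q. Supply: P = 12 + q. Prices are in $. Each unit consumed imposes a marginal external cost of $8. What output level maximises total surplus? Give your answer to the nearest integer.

Social marginal benefit = demand − MEC = 57 - 3q.
Set SMB = MC: 57 - 3q = 12 + q → q* = 11.2500.

q* = 11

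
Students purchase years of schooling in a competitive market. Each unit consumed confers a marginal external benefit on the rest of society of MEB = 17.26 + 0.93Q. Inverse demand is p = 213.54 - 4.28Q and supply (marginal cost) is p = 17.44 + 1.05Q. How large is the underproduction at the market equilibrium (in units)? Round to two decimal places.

Market equilibrium (private): 17.44 + 1.05Q = 213.54 - 4.28Q → Q_m = 36.7917.
Social marginal benefit = demand + MEB = 230.80 - 3.35Q.
Set SMB = MC: 230.80 - 3.35Q = 17.44 + 1.05Q → Q* = 48.4909.
Gap = |36.7917 − 48.4909| = 11.6992.

11.70 units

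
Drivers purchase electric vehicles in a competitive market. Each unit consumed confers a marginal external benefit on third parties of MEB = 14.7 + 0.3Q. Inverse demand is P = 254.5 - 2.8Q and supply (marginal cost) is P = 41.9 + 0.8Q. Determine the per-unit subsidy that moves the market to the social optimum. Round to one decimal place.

subsidy = 35.4 per unit

Social marginal benefit = demand + MEB = 269.2 - 2.5Q.
Set SMB = MC: 269.2 - 2.5Q = 41.9 + 0.8Q → Q* = 68.8788.
The Pigouvian subsidy equals MEB at Q*: 14.7 + 0.3×68.8788 = 35.3636.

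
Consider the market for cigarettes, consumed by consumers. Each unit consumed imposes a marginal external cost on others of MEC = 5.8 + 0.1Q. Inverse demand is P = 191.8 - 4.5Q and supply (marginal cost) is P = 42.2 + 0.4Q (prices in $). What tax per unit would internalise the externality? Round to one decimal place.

tax = $8.7 per unit

Social marginal benefit = demand − MEC = 186.0 - 4.6Q.
Set SMB = MC: 186.0 - 4.6Q = 42.2 + 0.4Q → Q* = 28.7600.
The Pigouvian tax equals MEC at Q*: 5.8 + 0.1×28.7600 = 8.6760.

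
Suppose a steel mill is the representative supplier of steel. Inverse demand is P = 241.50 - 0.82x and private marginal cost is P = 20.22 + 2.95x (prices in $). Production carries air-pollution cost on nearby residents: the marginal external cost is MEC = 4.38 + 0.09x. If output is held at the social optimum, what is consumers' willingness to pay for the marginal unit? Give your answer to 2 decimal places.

P = $195.42

Social marginal cost = private MC + MEC = 24.60 + 3.04x.
Set SMC = demand: 24.60 + 3.04x = 241.50 - 0.82x → x* = 56.1917.
Consumer price on the demand curve at x*: 241.50 − 0.82×56.1917 = 195.4228.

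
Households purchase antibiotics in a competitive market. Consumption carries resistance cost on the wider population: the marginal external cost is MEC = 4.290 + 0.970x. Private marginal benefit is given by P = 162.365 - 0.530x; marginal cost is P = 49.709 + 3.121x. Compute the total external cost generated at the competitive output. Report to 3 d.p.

594.144

Market equilibrium (private): 49.709 + 3.121x = 162.365 - 0.530x → x_m = 30.8562.
Total external cost = ∫₀^{x_m} (4.290 + 0.970x) dx = 4.290×30.8562 + ½×0.970×30.8562² = 594.1441.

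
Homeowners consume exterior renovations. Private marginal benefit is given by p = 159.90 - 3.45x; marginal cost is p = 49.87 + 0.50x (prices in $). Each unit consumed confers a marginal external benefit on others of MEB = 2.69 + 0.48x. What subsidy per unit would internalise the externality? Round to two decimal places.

subsidy = $18.28 per unit

Social marginal benefit = demand + MEB = 162.59 - 2.97x.
Set SMB = MC: 162.59 - 2.97x = 49.87 + 0.50x → x* = 32.4841.
The Pigouvian subsidy equals MEB at x*: 2.69 + 0.48×32.4841 = 18.2824.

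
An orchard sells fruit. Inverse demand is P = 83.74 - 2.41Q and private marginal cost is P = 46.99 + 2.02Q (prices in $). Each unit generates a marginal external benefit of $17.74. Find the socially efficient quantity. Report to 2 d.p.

Social marginal cost = private MC − MEB = 29.25 + 2.02Q.
Set SMC = demand: 29.25 + 2.02Q = 83.74 - 2.41Q → Q* = 12.3002.

Q* = 12.30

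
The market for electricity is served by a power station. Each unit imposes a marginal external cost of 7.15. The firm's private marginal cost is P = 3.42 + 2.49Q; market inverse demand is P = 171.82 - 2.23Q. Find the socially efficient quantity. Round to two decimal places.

Social marginal cost = private MC + MEC = 10.57 + 2.49Q.
Set SMC = demand: 10.57 + 2.49Q = 171.82 - 2.23Q → Q* = 34.1631.

Q* = 34.16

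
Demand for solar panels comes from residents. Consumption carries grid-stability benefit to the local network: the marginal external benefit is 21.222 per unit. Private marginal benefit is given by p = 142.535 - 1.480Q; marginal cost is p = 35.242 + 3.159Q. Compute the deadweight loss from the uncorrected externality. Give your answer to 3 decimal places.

Market equilibrium (private): 35.242 + 3.159Q = 142.535 - 1.480Q → Q_m = 23.1285.
Social marginal benefit = demand + MEB = 163.757 - 1.480Q.
Set SMB = MC: 163.757 - 1.480Q = 35.242 + 3.159Q → Q* = 27.7032.
The welfare-loss triangle has base |Q_m − Q*| and height MEB(Q_m) (the vertical gap between SMB and MC is zero at Q* and MEB at Q_m).
DWL = ½ × 4.5747 × 21.2220 = 48.5421.

DWL = 48.542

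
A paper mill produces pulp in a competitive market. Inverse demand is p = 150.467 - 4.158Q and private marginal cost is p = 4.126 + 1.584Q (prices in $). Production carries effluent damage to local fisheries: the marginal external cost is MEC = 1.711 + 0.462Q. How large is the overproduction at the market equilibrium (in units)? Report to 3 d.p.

2.174 units

Market equilibrium (private): 4.126 + 1.584Q = 150.467 - 4.158Q → Q_m = 25.4861.
Social marginal cost = private MC + MEC = 5.837 + 2.046Q.
Set SMC = demand: 5.837 + 2.046Q = 150.467 - 4.158Q → Q* = 23.3124.
Gap = |25.4861 − 23.3124| = 2.1737.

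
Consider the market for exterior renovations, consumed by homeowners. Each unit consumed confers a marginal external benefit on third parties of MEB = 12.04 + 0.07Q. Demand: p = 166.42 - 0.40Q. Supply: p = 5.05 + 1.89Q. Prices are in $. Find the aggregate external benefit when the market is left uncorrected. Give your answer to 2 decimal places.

Market equilibrium (private): 5.05 + 1.89Q = 166.42 - 0.40Q → Q_m = 70.4672.
Total external benefit = ∫₀^{Q_m} (12.04 + 0.07Q) dQ = 12.04×70.4672 + ½×0.07×70.4672² = 1022.2220.

$1022.22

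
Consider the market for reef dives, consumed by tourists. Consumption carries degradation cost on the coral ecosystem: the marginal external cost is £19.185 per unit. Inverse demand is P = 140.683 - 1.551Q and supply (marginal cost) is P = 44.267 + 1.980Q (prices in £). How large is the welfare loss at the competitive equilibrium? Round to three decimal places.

DWL = £52.119

Market equilibrium (private): 44.267 + 1.980Q = 140.683 - 1.551Q → Q_m = 27.3056.
Social marginal benefit = demand − MEC = 121.498 - 1.551Q.
Set SMB = MC: 121.498 - 1.551Q = 44.267 + 1.980Q → Q* = 21.8723.
Between Q* and Q_m the wedge MC − SMB runs linearly from 0 to MEC(Q_m), so the loss is a triangle.
DWL = ½ × 5.4333 × 19.1850 = 52.1189.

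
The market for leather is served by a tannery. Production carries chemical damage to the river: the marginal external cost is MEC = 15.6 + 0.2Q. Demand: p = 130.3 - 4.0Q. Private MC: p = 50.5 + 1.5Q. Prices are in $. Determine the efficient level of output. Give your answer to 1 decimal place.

Social marginal cost = private MC + MEC = 66.1 + 1.7Q.
Set SMC = demand: 66.1 + 1.7Q = 130.3 - 4.0Q → Q* = 11.2632.

Q* = 11.3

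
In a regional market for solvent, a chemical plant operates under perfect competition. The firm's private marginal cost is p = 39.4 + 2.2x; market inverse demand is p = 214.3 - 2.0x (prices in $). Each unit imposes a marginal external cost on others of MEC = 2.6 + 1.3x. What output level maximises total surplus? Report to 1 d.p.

Social marginal cost = private MC + MEC = 42.0 + 3.5x.
Set SMC = demand: 42.0 + 3.5x = 214.3 - 2.0x → x* = 31.3273.

x* = 31.3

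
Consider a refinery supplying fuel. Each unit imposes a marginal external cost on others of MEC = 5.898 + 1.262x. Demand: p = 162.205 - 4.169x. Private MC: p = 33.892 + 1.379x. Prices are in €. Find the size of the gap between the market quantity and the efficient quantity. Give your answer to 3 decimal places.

5.152 units

Market equilibrium (private): 33.892 + 1.379x = 162.205 - 4.169x → x_m = 23.1278.
Social marginal cost = private MC + MEC = 39.790 + 2.641x.
Set SMC = demand: 39.790 + 2.641x = 162.205 - 4.169x → x* = 17.9758.
Gap = |23.1278 − 17.9758| = 5.1520.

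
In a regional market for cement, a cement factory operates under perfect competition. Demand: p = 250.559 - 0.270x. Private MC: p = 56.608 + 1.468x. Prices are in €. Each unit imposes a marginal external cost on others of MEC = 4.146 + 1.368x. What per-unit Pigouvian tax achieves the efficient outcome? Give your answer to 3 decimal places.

Social marginal cost = private MC + MEC = 60.754 + 2.836x.
Set SMC = demand: 60.754 + 2.836x = 250.559 - 0.270x → x* = 61.1091.
The Pigouvian tax equals MEC at x*: 4.146 + 1.368×61.1091 = 87.7432.

tax = €87.743 per unit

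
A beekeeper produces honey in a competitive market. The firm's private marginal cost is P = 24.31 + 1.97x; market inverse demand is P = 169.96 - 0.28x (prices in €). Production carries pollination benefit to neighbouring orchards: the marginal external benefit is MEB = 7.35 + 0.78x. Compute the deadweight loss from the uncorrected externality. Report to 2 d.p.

Market equilibrium (private): 24.31 + 1.97x = 169.96 - 0.28x → x_m = 64.7333.
Social marginal cost = private MC − MEB = 16.96 + 1.19x.
Set SMC = demand: 16.96 + 1.19x = 169.96 - 0.28x → x* = 104.0816.
The welfare-loss triangle has base |x_m − x*| and height MEB(x_m) (the vertical gap between SMC and demand is zero at x* and MEB at x_m).
DWL = ½ × 39.3483 × 57.8420 = 1137.9922.

DWL = €1137.99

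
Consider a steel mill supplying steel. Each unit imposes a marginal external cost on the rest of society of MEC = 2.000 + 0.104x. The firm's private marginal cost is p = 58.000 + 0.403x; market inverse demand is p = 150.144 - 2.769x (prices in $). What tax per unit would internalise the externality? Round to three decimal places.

Social marginal cost = private MC + MEC = 60.000 + 0.507x.
Set SMC = demand: 60.000 + 0.507x = 150.144 - 2.769x → x* = 27.5165.
The Pigouvian tax equals MEC at x*: 2.000 + 0.104×27.5165 = 4.8617.

tax = $4.862 per unit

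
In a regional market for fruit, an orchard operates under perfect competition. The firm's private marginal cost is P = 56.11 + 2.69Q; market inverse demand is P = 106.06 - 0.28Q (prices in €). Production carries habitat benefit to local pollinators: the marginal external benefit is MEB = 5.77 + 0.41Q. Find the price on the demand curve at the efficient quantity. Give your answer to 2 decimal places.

Social marginal cost = private MC − MEB = 50.34 + 2.28Q.
Set SMC = demand: 50.34 + 2.28Q = 106.06 - 0.28Q → Q* = 21.7656.
Consumer price on the demand curve at Q*: 106.06 − 0.28×21.7656 = 99.9656.

P = €99.97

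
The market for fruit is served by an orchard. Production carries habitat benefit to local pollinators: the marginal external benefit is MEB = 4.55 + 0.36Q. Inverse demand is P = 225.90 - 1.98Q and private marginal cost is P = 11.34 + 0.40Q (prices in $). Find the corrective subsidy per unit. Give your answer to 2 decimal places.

subsidy = $43.60 per unit

Social marginal cost = private MC − MEB = 6.79 + 0.04Q.
Set SMC = demand: 6.79 + 0.04Q = 225.90 - 1.98Q → Q* = 108.4703.
The Pigouvian subsidy equals MEB at Q*: 4.55 + 0.36×108.4703 = 43.5993.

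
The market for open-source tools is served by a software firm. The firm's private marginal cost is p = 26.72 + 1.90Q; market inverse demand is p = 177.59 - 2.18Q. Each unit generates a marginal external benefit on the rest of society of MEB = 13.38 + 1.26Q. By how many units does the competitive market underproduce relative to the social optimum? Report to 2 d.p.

Market equilibrium (private): 26.72 + 1.90Q = 177.59 - 2.18Q → Q_m = 36.9779.
Social marginal cost = private MC − MEB = 13.34 + 0.64Q.
Set SMC = demand: 13.34 + 0.64Q = 177.59 - 2.18Q → Q* = 58.2447.
Gap = |36.9779 − 58.2447| = 21.2668.

21.27 units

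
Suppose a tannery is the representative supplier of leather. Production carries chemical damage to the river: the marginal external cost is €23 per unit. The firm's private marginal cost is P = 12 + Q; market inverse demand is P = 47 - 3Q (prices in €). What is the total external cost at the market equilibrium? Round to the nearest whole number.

€201

Market equilibrium (private): 12 + Q = 47 - 3Q → Q_m = 8.7500.
Total external cost = MEC × Q_m = 23 × 8.7500 = 201.2500.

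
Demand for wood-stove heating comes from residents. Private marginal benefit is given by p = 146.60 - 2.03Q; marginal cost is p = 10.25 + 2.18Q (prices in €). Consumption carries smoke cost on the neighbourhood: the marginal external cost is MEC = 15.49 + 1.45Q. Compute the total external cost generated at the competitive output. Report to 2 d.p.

Market equilibrium (private): 10.25 + 2.18Q = 146.60 - 2.03Q → Q_m = 32.3872.
Total external cost = ∫₀^{Q_m} (15.49 + 1.45Q) dQ = 15.49×32.3872 + ½×1.45×32.3872² = 1262.1525.

€1262.15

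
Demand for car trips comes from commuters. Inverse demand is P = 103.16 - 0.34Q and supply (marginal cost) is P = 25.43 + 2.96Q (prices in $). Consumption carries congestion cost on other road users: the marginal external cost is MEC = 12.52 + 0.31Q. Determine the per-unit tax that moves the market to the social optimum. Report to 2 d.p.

Social marginal benefit = demand − MEC = 90.64 - 0.65Q.
Set SMB = MC: 90.64 - 0.65Q = 25.43 + 2.96Q → Q* = 18.0637.
The Pigouvian tax equals MEC at Q*: 12.52 + 0.31×18.0637 = 18.1197.

tax = $18.12 per unit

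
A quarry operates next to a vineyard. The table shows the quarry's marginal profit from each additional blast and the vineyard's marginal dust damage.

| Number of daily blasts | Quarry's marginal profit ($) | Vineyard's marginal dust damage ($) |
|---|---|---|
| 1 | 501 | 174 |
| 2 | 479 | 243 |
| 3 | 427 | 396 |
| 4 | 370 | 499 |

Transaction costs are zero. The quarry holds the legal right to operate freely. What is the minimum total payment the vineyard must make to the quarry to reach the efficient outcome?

$370

Left alone the quarry would choose level 4 (marginal profit stays positive).
Efficient level: k* = 3 (marginal profit ≥ marginal dust damage through 3).
The vineyard must at least cover the quarry's forgone profit from cutting 4→3: 370 = 370.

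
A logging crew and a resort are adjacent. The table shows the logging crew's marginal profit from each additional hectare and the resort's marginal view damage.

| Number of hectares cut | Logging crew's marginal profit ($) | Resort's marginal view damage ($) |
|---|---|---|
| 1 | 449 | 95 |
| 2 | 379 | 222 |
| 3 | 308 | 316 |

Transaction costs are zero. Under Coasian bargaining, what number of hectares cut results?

2

Bargaining reaches the level where marginal profit last exceeds marginal view damage.
That holds through level 2 (379 ≥ 222) but not at 3 (308 < 316).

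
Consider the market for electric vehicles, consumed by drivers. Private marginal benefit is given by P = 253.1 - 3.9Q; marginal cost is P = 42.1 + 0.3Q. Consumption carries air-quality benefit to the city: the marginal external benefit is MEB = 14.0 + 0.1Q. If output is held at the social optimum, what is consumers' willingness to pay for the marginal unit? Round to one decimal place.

Social marginal benefit = demand + MEB = 267.1 - 3.8Q.
Set SMB = MC: 267.1 - 3.8Q = 42.1 + 0.3Q → Q* = 54.8780.
Consumer price on the demand curve at Q*: 253.1 − 3.9×54.8780 = 39.0758.

P = 39.1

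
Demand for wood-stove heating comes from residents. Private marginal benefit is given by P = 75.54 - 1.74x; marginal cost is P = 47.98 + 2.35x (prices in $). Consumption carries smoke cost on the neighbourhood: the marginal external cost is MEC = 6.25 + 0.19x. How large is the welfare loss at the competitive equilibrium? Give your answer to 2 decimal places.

DWL = $6.62

Market equilibrium (private): 47.98 + 2.35x = 75.54 - 1.74x → x_m = 6.7384.
Social marginal benefit = demand − MEC = 69.29 - 1.93x.
Set SMB = MC: 69.29 - 1.93x = 47.98 + 2.35x → x* = 4.9790.
The welfare-loss triangle has base |x_m − x*| and height MEC(x_m) (the vertical gap between SMB and MC is zero at x* and MEC at x_m).
DWL = ½ × 1.7594 × 7.5303 = 6.6244.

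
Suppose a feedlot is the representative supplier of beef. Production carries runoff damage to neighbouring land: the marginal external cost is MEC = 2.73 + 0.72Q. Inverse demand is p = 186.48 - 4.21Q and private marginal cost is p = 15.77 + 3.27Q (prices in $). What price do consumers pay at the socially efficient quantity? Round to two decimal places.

Social marginal cost = private MC + MEC = 18.50 + 3.99Q.
Set SMC = demand: 18.50 + 3.99Q = 186.48 - 4.21Q → Q* = 20.4854.
Consumer price on the demand curve at Q*: 186.48 − 4.21×20.4854 = 100.2365.

P = $100.24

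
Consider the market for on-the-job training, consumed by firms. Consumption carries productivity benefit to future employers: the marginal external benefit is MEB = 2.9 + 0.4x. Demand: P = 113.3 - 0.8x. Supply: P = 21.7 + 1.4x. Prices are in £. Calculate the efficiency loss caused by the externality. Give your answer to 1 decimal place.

DWL = £106.2

Market equilibrium (private): 21.7 + 1.4x = 113.3 - 0.8x → x_m = 41.6364.
Social marginal benefit = demand + MEB = 116.2 - 0.4x.
Set SMB = MC: 116.2 - 0.4x = 21.7 + 1.4x → x* = 52.5000.
The welfare-loss triangle has base |x_m − x*| and height MEB(x_m) (the vertical gap between SMB and MC is zero at x* and MEB at x_m).
DWL = ½ × 10.8636 × 19.5545 = 106.2161.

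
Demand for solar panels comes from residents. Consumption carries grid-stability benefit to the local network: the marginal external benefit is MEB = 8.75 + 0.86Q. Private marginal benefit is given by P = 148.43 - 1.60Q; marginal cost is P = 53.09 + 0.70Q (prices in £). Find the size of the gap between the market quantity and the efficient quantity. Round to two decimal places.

30.83 units

Market equilibrium (private): 53.09 + 0.70Q = 148.43 - 1.60Q → Q_m = 41.4522.
Social marginal benefit = demand + MEB = 157.18 - 0.74Q.
Set SMB = MC: 157.18 - 0.74Q = 53.09 + 0.70Q → Q* = 72.2847.
Gap = |41.4522 − 72.2847| = 30.8325.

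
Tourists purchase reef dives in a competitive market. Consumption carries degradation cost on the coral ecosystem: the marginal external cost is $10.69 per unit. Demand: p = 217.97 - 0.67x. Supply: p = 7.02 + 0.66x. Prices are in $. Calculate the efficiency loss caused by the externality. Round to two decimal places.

DWL = $42.96

Market equilibrium (private): 7.02 + 0.66x = 217.97 - 0.67x → x_m = 158.6090.
Social marginal benefit = demand − MEC = 207.28 - 0.67x.
Set SMB = MC: 207.28 - 0.67x = 7.02 + 0.66x → x* = 150.5714.
The welfare-loss triangle has base |x_m − x*| and height MEC(x_m) (the vertical gap between SMB and MC is zero at x* and MEC at x_m).
DWL = ½ × 8.0376 × 10.6900 = 42.9610.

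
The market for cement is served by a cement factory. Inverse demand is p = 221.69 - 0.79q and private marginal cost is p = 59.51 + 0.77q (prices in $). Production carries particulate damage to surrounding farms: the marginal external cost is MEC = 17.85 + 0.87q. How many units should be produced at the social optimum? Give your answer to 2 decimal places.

q* = 59.40

Social marginal cost = private MC + MEC = 77.36 + 1.64q.
Set SMC = demand: 77.36 + 1.64q = 221.69 - 0.79q → q* = 59.3951.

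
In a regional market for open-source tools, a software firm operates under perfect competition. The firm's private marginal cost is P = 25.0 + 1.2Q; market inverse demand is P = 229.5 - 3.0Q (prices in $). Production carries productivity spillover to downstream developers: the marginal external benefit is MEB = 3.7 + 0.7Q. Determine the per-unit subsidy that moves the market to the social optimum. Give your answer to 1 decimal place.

Social marginal cost = private MC − MEB = 21.3 + 0.5Q.
Set SMC = demand: 21.3 + 0.5Q = 229.5 - 3.0Q → Q* = 59.4857.
The Pigouvian subsidy equals MEB at Q*: 3.7 + 0.7×59.4857 = 45.3400.

subsidy = $45.3 per unit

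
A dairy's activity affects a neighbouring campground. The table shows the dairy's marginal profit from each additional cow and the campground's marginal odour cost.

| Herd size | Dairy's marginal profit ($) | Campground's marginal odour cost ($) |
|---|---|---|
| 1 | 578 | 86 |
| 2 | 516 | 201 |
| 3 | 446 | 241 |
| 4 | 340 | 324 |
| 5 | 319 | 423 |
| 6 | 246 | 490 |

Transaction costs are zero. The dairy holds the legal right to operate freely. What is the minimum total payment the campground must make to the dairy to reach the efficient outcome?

Left alone the dairy would choose level 6 (marginal profit stays positive).
Efficient level: k* = 4 (marginal profit ≥ marginal odour cost through 4).
The campground must at least cover the dairy's forgone profit from cutting 6→4: 319 + 246 = 565.

$565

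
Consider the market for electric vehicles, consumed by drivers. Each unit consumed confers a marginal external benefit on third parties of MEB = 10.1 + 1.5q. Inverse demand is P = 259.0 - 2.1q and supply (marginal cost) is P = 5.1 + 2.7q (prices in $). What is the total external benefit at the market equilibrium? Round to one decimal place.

$2632.7

Market equilibrium (private): 5.1 + 2.7q = 259.0 - 2.1q → q_m = 52.8958.
Total external benefit = ∫₀^{q_m} (10.1 + 1.5q) dq = 10.1×52.8958 + ½×1.5×52.8958² = 2632.7218.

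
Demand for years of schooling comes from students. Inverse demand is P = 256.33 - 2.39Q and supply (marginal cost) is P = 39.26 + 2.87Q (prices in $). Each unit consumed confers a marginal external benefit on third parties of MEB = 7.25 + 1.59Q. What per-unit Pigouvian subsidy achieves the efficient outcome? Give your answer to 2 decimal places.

Social marginal benefit = demand + MEB = 263.58 - 0.80Q.
Set SMB = MC: 263.58 - 0.80Q = 39.26 + 2.87Q → Q* = 61.1226.
The Pigouvian subsidy equals MEB at Q*: 7.25 + 1.59×61.1226 = 104.4349.

subsidy = $104.43 per unit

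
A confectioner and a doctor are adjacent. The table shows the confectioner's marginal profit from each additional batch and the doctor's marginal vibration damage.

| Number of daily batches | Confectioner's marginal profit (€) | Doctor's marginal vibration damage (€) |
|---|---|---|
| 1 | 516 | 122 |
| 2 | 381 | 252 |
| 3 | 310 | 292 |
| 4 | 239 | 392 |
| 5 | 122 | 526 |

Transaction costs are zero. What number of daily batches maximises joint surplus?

Bargaining reaches the level where marginal profit last exceeds marginal vibration damage.
That holds through level 3 (310 ≥ 292) but not at 4 (239 < 392).

3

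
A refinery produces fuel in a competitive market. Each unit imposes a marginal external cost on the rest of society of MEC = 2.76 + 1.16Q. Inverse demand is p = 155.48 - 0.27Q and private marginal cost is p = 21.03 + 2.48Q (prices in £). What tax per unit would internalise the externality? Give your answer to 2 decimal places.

tax = £41.83 per unit

Social marginal cost = private MC + MEC = 23.79 + 3.64Q.
Set SMC = demand: 23.79 + 3.64Q = 155.48 - 0.27Q → Q* = 33.6803.
The Pigouvian tax equals MEC at Q*: 2.76 + 1.16×33.6803 = 41.8291.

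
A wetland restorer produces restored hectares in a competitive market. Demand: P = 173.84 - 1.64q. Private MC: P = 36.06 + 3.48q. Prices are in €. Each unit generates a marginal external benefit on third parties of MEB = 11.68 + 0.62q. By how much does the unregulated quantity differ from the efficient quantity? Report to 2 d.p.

Market equilibrium (private): 36.06 + 3.48q = 173.84 - 1.64q → q_m = 26.9102.
Social marginal cost = private MC − MEB = 24.38 + 2.86q.
Set SMC = demand: 24.38 + 2.86q = 173.84 - 1.64q → q* = 33.2133.
Gap = |26.9102 − 33.2133| = 6.3031.

6.30 units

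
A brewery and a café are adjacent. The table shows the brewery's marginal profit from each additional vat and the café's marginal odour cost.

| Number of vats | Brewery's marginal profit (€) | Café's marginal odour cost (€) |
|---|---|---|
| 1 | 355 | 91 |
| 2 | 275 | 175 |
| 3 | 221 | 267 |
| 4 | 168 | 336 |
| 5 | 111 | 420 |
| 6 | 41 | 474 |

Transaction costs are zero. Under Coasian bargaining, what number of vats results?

2

Bargaining reaches the level where marginal profit last exceeds marginal odour cost.
That holds through level 2 (275 ≥ 175) but not at 3 (221 < 267).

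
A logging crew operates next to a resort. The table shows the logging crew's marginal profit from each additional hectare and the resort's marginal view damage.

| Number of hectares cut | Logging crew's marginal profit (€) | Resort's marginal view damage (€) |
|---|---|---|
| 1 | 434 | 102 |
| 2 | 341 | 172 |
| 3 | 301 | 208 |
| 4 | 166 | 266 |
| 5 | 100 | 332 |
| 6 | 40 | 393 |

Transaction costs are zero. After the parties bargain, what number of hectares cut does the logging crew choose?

Bargaining reaches the level where marginal profit last exceeds marginal view damage.
That holds through level 3 (301 ≥ 208) but not at 4 (166 < 266).

3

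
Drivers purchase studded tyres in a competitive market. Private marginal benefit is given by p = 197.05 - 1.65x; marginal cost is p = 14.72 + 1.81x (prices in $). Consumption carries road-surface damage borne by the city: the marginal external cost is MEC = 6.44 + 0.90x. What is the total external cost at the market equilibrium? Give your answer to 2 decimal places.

Market equilibrium (private): 14.72 + 1.81x = 197.05 - 1.65x → x_m = 52.6965.
Total external cost = ∫₀^{x_m} (6.44 + 0.90x) dx = 6.44×52.6965 + ½×0.90×52.6965² = 1588.9800.

$1588.98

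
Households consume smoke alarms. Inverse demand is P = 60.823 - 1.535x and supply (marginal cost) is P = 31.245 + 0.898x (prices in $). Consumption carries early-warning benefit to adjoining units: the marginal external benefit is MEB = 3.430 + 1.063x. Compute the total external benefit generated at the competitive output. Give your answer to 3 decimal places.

$120.250

Market equilibrium (private): 31.245 + 0.898x = 60.823 - 1.535x → x_m = 12.1570.
Total external benefit = ∫₀^{x_m} (3.430 + 1.063x) dx = 3.430×12.1570 + ½×1.063×12.1570² = 120.2503.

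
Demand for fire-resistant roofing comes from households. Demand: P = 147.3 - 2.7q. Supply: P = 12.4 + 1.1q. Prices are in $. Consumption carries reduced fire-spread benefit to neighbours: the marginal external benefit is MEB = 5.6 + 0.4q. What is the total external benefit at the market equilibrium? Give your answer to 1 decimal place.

$450.9

Market equilibrium (private): 12.4 + 1.1q = 147.3 - 2.7q → q_m = 35.5000.
Total external benefit = ∫₀^{q_m} (5.6 + 0.4q) dq = 5.6×35.5000 + ½×0.4×35.5000² = 450.8500.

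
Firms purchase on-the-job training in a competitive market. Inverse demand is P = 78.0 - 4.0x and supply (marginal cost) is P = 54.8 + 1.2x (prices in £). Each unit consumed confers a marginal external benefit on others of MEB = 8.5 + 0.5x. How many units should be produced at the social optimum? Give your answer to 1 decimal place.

x* = 6.7

Social marginal benefit = demand + MEB = 86.5 - 3.5x.
Set SMB = MC: 86.5 - 3.5x = 54.8 + 1.2x → x* = 6.7447.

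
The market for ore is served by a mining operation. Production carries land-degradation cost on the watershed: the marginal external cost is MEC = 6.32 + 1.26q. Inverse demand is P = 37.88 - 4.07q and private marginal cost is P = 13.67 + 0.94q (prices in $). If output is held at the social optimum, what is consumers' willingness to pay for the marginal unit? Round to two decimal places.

Social marginal cost = private MC + MEC = 19.99 + 2.20q.
Set SMC = demand: 19.99 + 2.20q = 37.88 - 4.07q → q* = 2.8533.
Consumer price on the demand curve at q*: 37.88 − 4.07×2.8533 = 26.2671.

P = $26.27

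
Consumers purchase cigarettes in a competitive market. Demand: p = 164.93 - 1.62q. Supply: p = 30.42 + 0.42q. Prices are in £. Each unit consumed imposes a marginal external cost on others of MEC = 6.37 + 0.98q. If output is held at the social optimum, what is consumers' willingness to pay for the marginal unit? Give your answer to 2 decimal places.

Social marginal benefit = demand − MEC = 158.56 - 2.60q.
Set SMB = MC: 158.56 - 2.60q = 30.42 + 0.42q → q* = 42.4305.
Consumer price on the demand curve at q*: 164.93 − 1.62×42.4305 = 96.1926.

P = £96.19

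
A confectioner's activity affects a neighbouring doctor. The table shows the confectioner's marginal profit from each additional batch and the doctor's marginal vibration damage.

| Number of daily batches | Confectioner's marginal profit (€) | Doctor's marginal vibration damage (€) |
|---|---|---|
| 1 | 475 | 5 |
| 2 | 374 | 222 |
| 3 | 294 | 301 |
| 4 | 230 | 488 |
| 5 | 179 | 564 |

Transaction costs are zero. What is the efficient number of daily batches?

Bargaining reaches the level where marginal profit last exceeds marginal vibration damage.
That holds through level 2 (374 ≥ 222) but not at 3 (294 < 301).

2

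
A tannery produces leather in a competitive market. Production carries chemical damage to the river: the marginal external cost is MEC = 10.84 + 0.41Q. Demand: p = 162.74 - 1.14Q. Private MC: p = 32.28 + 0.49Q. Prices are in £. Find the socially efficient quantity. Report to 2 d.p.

Social marginal cost = private MC + MEC = 43.12 + 0.90Q.
Set SMC = demand: 43.12 + 0.90Q = 162.74 - 1.14Q → Q* = 58.6373.

Q* = 58.64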